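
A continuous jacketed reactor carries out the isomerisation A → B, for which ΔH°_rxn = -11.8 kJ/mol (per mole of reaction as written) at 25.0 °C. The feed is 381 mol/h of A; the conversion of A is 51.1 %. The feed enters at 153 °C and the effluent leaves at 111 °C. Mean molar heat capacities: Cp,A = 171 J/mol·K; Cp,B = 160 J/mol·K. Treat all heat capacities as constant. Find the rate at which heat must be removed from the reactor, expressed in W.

Q_out = 1450 W

Extent of reaction ξ = 0.511 × 381 = 194.69 mol/h
Reaction term: ξ·ΔH°_rxn = 194.69 × -11.8 = -2297.4 kJ/h
Sensible, feed 153→25 °C: -8339.3 kJ/h
Outlet flows (mol/h): A 186.31, B 194.69
Sensible, products 25→111 °C: 5418.8 kJ/h
Q = ΔH = -5217.9 kJ/h = -1.4494 kW
Heat removed = 1449.4 W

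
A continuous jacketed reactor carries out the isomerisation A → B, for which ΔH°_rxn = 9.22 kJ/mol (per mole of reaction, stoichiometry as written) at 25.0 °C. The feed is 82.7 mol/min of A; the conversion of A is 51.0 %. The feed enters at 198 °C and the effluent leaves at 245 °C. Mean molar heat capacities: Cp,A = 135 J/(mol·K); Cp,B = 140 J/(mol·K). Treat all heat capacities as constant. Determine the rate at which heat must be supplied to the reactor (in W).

Extent of reaction ξ = 0.510 × 82.7 = 42.177 mol/min
Reaction term: ξ·ΔH°_rxn = 42.177 × 9.22 = 388.87 kJ/min
Sensible, feed 198→25 °C: -1931.5 kJ/min
Outlet flows (mol/min): A 40.523, B 42.177
Sensible, products 25→245 °C: 2502.6 kJ/min
Q = ΔH = 960 kJ/min = 16 kW
Heat supplied = 16000 W

Q_in = 16000 W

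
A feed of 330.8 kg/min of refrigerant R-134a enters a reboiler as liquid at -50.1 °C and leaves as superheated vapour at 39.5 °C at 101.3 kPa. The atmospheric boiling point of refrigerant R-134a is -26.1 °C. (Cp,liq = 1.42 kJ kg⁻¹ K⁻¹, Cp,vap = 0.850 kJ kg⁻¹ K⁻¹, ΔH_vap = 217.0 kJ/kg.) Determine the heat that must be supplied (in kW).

Q = 1690 kW

liquid -50.1→-26.1 °C: 34.08 kJ/kg
vaporisation at -26.1 °C: 217 kJ/kg
vapour -26.1→39.5 °C: 55.76 kJ/kg
Δh = 34.08 + 217 + 55.76 = 306.84 kJ/kg
Q = ṁ·Δh = 330.8 kg/min × 306.84 kJ/kg = 101500 kJ/min
|Q| = 1691.7 kW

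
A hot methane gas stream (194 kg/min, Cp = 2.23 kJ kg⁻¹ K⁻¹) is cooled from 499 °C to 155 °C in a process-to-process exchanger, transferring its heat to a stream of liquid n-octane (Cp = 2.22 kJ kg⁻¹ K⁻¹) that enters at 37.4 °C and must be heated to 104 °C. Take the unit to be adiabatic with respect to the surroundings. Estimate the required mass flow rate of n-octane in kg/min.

ṁ_c = 1010 kg/min

Heat released by hot stream: Q = 194 × 2.23 × (499 − 155) = 148820 kJ/min
Energy balance on cold side (adiabatic exchanger): Q = ṁ_c·Cp_c·(T_c,out − T_c,in)
ṁ_c = 148820 / [2.22 × (104 − 37.4)] = 1006.6 kg/min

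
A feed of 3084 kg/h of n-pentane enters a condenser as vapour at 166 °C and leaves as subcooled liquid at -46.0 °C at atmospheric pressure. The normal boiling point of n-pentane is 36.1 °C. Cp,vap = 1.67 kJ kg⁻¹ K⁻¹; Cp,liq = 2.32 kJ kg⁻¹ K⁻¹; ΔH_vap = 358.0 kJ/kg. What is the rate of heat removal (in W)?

Q_c = 656000 W

vapour 166→36.1 °C: -216.93 kJ/kg
condensation at 36.1 °C: -358 kJ/kg
liquid 36.1→-46.0 °C: -190.47 kJ/kg
Δh = -216.93 + -358 + -190.47 = -765.4 kJ/kg
Q = ṁ·Δh = 3084 kg/h × -765.4 kJ/kg = -2.3605e+06 kJ/h
|Q| = 655.7 kW = 655700 W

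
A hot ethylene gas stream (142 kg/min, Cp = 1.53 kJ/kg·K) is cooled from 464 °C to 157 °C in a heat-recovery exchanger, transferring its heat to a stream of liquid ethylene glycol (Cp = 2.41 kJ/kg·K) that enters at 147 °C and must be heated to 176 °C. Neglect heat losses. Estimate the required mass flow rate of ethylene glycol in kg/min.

ṁ_c = 954 kg/min

Heat released by hot stream: Q = 142 × 1.53 × (464 − 157) = 66699 kJ/min
Energy balance on cold side (adiabatic exchanger): Q = ṁ_c·Cp_c·(T_c,out − T_c,in)
ṁ_c = 66699 / [2.41 × (176 − 147)] = 954.34 kg/min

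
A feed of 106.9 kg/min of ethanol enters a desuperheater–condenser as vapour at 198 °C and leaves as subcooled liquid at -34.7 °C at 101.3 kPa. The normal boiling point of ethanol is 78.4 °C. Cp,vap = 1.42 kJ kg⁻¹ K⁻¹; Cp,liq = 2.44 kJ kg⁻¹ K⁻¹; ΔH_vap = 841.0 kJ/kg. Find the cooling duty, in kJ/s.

Q_c = 2290 kJ/s

vapour 198→78.4 °C: -169.83 kJ/kg
condensation at 78.4 °C: -841 kJ/kg
liquid 78.4→-34.7 °C: -275.96 kJ/kg
Δh = -169.83 + -841 + -275.96 = -1286.8 kJ/kg
Q = ṁ·Δh = 106.9 kg/min × -1286.8 kJ/kg = -137560 kJ/min
|Q| = 2292.6 kW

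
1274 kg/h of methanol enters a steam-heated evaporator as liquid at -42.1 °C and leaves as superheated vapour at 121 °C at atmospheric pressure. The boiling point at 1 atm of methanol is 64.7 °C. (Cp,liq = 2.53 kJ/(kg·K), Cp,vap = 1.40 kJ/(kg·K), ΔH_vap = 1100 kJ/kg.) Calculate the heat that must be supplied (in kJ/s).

liquid -42.1→64.7 °C: 270.2 kJ/kg
vaporisation at 64.7 °C: 1100 kJ/kg
vapour 64.7→121 °C: 78.82 kJ/kg
Δh = 270.2 + 1100 + 78.82 = 1449 kJ/kg
Q = ṁ·Δh = 1274 kg/h × 1449 kJ/kg = 1.8461e+06 kJ/h
|Q| = 512.79 kW

Q = 513 kJ/s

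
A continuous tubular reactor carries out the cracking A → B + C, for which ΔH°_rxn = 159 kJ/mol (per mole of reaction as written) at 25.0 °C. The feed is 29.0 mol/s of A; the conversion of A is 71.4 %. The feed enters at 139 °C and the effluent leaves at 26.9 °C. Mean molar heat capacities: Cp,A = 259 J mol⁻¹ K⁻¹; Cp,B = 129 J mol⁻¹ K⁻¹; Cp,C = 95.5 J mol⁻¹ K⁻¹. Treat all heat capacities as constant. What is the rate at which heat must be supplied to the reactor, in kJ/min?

Q_in = 147000 kJ/min

Extent of reaction ξ = 0.714 × 29.0 = 20.706 mol/s
Reaction term: ξ·ΔH°_rxn = 20.706 × 159 = 3292.3 kJ/s
Sensible, feed 139→25 °C: -856.25 kJ/s
Outlet flows (mol/s): A 8.294, B 20.706, C 20.706
Sensible, products 25→26.9 °C: 12.914 kJ/s
Q = ΔH = 2448.9 kJ/s = 2448.9 kW
Heat supplied = 146930 kJ/min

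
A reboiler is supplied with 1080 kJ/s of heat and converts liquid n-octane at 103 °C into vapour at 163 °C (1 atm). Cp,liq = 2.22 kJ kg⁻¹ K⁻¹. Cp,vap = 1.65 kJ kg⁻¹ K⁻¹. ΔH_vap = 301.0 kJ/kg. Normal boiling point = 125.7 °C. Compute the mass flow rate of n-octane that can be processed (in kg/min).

Δh = 2.22×(125.7−103) + 301.0 + 1.65×(163−125.7) = 412.94 kJ/kg
Q = 1080 kJ/s = 1080 kJ/s = 64800 kJ/min
ṁ = Q/Δh = 64800 / 412.94 = 156.92 kg/min

ṁ = 157 kg/min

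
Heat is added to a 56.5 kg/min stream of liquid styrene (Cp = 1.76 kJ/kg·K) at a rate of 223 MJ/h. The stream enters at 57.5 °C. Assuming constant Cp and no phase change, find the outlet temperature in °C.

T_out = 94.9 °C

Q = 223 MJ/h = 3716.7 kJ/min
ΔT = Q/(ṁ·Cp) = 3716.7/(56.5×1.76) = 37.376 K
T_out = 57.5 + 37.376 = 94.876 °C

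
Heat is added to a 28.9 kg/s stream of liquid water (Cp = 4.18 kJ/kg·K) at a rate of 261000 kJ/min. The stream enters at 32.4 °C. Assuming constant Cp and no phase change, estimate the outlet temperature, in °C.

Q = 261000 kJ/min = 4350 kJ/s
ΔT = Q/(ṁ·Cp) = 4350/(28.9×4.18) = 36.009 K
T_out = 32.4 + 36.009 = 68.409 °C

T_out = 68.4 °C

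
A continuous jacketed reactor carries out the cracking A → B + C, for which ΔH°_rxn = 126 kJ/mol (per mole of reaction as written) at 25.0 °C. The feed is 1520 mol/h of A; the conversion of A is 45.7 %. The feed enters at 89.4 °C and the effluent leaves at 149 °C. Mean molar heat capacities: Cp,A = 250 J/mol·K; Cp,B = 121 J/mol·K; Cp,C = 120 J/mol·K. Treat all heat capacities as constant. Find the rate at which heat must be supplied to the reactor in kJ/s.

Q_in = 30.4 kJ/s

Extent of reaction ξ = 0.457 × 1520 = 694.64 mol/h
Reaction term: ξ·ΔH°_rxn = 694.64 × 126 = 87525 kJ/h
Sensible, feed 89.4→25 °C: -24472 kJ/h
Outlet flows (mol/h): A 825.36, B 694.64, C 694.64
Sensible, products 25→149 °C: 46345 kJ/h
Q = ΔH = 109400 kJ/h = 30.388 kW
Heat supplied = 30.388 kJ/s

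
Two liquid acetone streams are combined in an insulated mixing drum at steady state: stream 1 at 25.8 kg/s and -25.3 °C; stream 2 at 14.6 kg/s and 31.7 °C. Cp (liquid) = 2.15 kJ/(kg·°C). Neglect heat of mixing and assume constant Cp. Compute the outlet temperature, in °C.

T_out = -4.70 °C

Adiabatic, steady state ⇒ Σ ṁᵢCp,ᵢ(T_out − Tᵢ) = 0
Σ ṁᵢCp,ᵢTᵢ = 25.8×2.15×-25.3 + 14.6×2.15×31.7 = -408.33
Σ ṁᵢCp,ᵢ = 25.8×2.15 + 14.6×2.15 = 86.86
T_out = -408.33 / 86.86 = -4.701 °C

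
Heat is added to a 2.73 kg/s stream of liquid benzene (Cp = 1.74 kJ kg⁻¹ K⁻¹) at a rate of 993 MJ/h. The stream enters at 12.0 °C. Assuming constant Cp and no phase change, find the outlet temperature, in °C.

T_out = 70.1 °C

Q = 993 MJ/h = 275.83 kJ/s
ΔT = Q/(ṁ·Cp) = 275.83/(2.73×1.74) = 58.068 K
T_out = 12.0 + 58.068 = 70.068 °C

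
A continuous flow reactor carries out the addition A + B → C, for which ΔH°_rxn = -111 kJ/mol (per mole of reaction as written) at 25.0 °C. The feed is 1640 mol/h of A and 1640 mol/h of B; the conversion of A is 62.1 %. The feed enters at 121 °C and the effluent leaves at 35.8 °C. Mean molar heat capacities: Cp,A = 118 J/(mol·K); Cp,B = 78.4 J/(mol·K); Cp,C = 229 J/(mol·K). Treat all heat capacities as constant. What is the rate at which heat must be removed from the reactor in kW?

Extent of reaction ξ = 0.621 × 1640 = 1018.4 mol/h
Reaction term: ξ·ΔH°_rxn = 1018.4 × -111 = -113050 kJ/h
Sensible, feed 121→25 °C: -30921 kJ/h
Outlet flows (mol/h): A 621.56, B 621.56, C 1018.4
Sensible, products 25→35.8 °C: 3837.2 kJ/h
Q = ΔH = -140130 kJ/h = -38.925 kW
Heat removed = 38.925 kW

Q_out = 38.9 kW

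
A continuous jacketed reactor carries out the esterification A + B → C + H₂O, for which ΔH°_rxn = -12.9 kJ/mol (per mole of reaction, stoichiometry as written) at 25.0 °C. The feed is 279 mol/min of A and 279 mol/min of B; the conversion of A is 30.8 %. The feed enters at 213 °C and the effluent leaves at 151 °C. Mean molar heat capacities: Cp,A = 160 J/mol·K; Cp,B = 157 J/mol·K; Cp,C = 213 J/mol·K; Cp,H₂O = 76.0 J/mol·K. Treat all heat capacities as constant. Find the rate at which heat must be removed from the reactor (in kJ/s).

Q_out = 115 kJ/s

Extent of reaction ξ = 0.308 × 279 = 85.932 mol/min
Reaction term: ξ·ΔH°_rxn = 85.932 × -12.9 = -1108.5 kJ/min
Sensible, feed 213→25 °C: -16627 kJ/min
Outlet flows (mol/min): A 193.07, B 193.07, C 85.932, H₂O 85.932
Sensible, products 25→151 °C: 10841 kJ/min
Q = ΔH = -6895.2 kJ/min = -114.92 kW
Heat removed = 114.92 kJ/s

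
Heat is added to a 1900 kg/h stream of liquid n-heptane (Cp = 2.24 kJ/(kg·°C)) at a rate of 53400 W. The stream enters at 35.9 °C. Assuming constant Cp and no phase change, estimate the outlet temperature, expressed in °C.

T_out = 81.1 °C

Q = 53400 W = 192240 kJ/h
ΔT = Q/(ṁ·Cp) = 192240/(1900×2.24) = 45.169 K
T_out = 35.9 + 45.169 = 81.069 °C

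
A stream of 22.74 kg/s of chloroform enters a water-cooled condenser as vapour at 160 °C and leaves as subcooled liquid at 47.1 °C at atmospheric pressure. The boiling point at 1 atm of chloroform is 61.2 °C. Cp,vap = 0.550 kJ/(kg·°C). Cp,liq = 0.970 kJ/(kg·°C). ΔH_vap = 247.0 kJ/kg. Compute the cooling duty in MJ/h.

Q_c = 25800 MJ/h

vapour 160→61.2 °C: -54.34 kJ/kg
condensation at 61.2 °C: -247 kJ/kg
liquid 61.2→47.1 °C: -13.677 kJ/kg
Δh = -54.34 + -247 + -13.677 = -315.02 kJ/kg
Q = ṁ·Δh = 22.74 kg/s × -315.02 kJ/kg = -7163.5 kJ/s
|Q| = 7163.5 kW = 25789 MJ/h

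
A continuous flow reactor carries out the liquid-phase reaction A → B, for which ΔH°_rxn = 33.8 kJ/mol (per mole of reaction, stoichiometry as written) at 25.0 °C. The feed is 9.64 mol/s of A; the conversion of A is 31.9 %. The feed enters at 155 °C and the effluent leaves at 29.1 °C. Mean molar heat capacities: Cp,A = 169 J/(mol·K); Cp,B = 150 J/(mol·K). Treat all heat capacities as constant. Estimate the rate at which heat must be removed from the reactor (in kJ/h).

Extent of reaction ξ = 0.319 × 9.64 = 3.0752 mol/s
Reaction term: ξ·ΔH°_rxn = 3.0752 × 33.8 = 103.94 kJ/s
Sensible, feed 155→25 °C: -211.79 kJ/s
Outlet flows (mol/s): A 6.5648, B 3.0752
Sensible, products 25→29.1 °C: 6.44 kJ/s
Q = ΔH = -101.41 kJ/s = -101.41 kW
Heat removed = 365080 kJ/h

Q_out = 365000 kJ/h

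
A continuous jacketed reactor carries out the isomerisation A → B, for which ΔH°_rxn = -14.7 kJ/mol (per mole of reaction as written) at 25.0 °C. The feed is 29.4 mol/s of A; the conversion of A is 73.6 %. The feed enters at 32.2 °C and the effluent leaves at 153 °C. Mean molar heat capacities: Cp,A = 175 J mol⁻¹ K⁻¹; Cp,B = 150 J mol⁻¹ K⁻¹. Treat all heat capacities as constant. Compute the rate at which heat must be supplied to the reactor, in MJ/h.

Q_in = 843 MJ/h

Extent of reaction ξ = 0.736 × 29.4 = 21.638 mol/s
Reaction term: ξ·ΔH°_rxn = 21.638 × -14.7 = -318.08 kJ/s
Sensible, feed 32.2→25 °C: -37.044 kJ/s
Outlet flows (mol/s): A 7.7616, B 21.638
Sensible, products 25→153 °C: 589.32 kJ/s
Q = ΔH = 234.19 kJ/s = 234.19 kW
Heat supplied = 843.08 MJ/h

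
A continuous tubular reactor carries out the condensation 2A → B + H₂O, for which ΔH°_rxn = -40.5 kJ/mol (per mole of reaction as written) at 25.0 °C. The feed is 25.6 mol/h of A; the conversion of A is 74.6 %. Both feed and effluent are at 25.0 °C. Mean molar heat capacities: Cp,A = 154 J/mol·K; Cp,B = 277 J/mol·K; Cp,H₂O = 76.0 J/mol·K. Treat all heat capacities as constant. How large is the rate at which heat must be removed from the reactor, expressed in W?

Q_out = 107 W

Extent of reaction ξ = 0.746 × 25.6 / 2 = 9.5488 mol/h
Reaction term: ξ·ΔH°_rxn = 9.5488 × -40.5 = -386.73 kJ/h
Q = ΔH = -386.73 kJ/h = -0.10742 kW
Heat removed = 107.42 W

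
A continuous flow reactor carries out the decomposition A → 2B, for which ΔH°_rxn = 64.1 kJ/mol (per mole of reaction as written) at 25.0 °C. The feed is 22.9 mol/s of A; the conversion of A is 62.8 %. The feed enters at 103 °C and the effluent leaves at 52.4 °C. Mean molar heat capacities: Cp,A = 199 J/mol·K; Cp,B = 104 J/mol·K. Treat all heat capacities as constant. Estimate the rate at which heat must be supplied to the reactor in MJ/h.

Q_in = 2500 MJ/h

Extent of reaction ξ = 0.628 × 22.9 = 14.381 mol/s
Reaction term: ξ·ΔH°_rxn = 14.381 × 64.1 = 921.83 kJ/s
Sensible, feed 103→25 °C: -355.45 kJ/s
Outlet flows (mol/s): A 8.5188, B 28.762
Sensible, products 25→52.4 °C: 128.41 kJ/s
Q = ΔH = 694.79 kJ/s = 694.79 kW
Heat supplied = 2501.3 MJ/h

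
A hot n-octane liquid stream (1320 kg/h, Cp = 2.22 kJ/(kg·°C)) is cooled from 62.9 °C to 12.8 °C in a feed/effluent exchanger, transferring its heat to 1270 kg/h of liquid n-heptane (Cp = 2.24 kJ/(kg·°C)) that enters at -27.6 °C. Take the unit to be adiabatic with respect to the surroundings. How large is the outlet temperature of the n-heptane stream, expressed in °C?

Heat released by hot stream: Q = 1320 × 2.22 × (62.9 − 12.8) = 146810 kJ/h
Energy balance on cold side (adiabatic exchanger): Q = ṁ_c·Cp_c·(T_c,out − T_c,in)
T_c,out = -27.6 + 146810/(1270 × 2.24) = 24.008 °C

T_c,out = 24.0 °C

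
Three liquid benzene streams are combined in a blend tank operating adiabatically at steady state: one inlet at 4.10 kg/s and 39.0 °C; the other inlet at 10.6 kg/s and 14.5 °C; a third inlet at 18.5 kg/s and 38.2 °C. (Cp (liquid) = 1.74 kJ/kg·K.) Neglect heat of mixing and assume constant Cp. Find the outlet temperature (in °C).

No heat crosses the boundary, so H_out = H_in.
Σ ṁᵢCp,ᵢTᵢ = 4.10×1.74×39.0 + 10.6×1.74×14.5 + 18.5×1.74×38.2 = 1775.3
Σ ṁᵢCp,ᵢ = 4.10×1.74 + 10.6×1.74 + 18.5×1.74 = 57.768
T_out = 1775.3 / 57.768 = 30.732 °C

T_out = 30.7 °C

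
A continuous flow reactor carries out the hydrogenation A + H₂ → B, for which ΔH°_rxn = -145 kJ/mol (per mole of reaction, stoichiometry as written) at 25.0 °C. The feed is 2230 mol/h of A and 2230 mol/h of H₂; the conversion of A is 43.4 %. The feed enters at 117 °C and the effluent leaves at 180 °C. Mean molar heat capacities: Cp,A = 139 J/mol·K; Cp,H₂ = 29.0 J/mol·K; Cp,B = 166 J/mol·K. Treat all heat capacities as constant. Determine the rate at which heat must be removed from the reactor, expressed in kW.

Q_out = 32.5 kW

Extent of reaction ξ = 0.434 × 2230 = 967.82 mol/h
Reaction term: ξ·ΔH°_rxn = 967.82 × -145 = -140330 kJ/h
Sensible, feed 117→25 °C: -34467 kJ/h
Outlet flows (mol/h): A 1262.2, H₂ 1262.2, B 967.82
Sensible, products 25→180 °C: 57769 kJ/h
Q = ΔH = -117030 kJ/h = -32.509 kW
Heat removed = 32.509 kW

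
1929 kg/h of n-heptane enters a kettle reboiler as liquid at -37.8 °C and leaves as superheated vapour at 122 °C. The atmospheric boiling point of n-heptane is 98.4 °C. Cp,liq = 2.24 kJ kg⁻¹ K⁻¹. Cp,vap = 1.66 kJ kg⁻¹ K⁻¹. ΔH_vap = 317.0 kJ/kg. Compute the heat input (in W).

liquid -37.8→98.4 °C: 305.09 kJ/kg
vaporisation at 98.4 °C: 317 kJ/kg
vapour 98.4→122 °C: 39.176 kJ/kg
Δh = 305.09 + 317 + 39.176 = 661.26 kJ/kg
Q = ṁ·Δh = 1929 kg/h × 661.26 kJ/kg = 1.2756e+06 kJ/h
|Q| = 354.33 kW = 354330 W

Q = 354000 W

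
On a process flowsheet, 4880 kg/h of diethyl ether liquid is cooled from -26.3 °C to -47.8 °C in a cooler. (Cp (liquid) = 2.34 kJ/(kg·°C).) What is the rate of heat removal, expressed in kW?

Q = ṁ·Cp·ΔT = 4880 × 2.34 × (-47.8 − -26.3) = -245510 kJ/h
Converting: 245510 / 3600 s = 68.198 kW

Q_c = 68.2 kW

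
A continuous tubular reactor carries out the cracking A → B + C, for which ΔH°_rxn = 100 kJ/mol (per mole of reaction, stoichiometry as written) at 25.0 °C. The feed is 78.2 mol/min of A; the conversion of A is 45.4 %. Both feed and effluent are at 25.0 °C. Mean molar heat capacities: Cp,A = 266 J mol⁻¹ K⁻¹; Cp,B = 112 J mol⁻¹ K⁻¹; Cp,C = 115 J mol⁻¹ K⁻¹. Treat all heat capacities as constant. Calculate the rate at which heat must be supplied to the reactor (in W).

Extent of reaction ξ = 0.454 × 78.2 = 35.503 mol/min
Reaction term: ξ·ΔH°_rxn = 35.503 × 100 = 3550.3 kJ/min
Q = ΔH = 3550.3 kJ/min = 59.171 kW
Heat supplied = 59171 W

Q_in = 59200 W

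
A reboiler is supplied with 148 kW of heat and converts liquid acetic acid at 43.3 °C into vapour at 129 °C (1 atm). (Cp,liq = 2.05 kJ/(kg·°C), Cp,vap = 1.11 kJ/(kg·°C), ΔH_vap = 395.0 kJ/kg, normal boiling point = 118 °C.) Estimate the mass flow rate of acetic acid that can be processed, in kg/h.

ṁ = 951 kg/h

Δh = 2.05×(118−43.3) + 395.0 + 1.11×(129−118) = 560.35 kJ/kg
Q = 148 kW = 148 kJ/s = 532800 kJ/h
ṁ = Q/Δh = 532800 / 560.35 = 950.84 kg/h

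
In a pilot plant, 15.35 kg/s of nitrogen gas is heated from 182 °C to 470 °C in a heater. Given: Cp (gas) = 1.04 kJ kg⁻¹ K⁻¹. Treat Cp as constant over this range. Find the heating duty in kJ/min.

Q = ṁ·Cp·ΔT = 15.35 × 1.04 × (470 − 182) = 4597.6 kJ/s
Heating duty = 275860 kJ/min

Q = 276000 kJ/min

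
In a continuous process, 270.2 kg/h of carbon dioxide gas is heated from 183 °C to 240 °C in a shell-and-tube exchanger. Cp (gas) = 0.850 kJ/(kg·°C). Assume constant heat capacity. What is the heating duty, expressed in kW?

Q = ṁ·Cp·ΔT = 270.2 × 0.850 × (240 − 183) = 13091 kJ/h
Converting: 13091 / 3600 s = 3.6364 kW

Q = 3.64 kW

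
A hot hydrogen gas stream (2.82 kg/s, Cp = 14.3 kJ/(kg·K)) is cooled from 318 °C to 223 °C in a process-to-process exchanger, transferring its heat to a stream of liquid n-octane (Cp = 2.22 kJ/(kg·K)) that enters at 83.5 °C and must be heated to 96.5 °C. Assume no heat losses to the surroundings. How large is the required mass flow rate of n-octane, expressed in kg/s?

ṁ_c = 133 kg/s

Heat released by hot stream: Q = 2.82 × 14.3 × (318 − 223) = 3831 kJ/s
Energy balance on cold side (adiabatic exchanger): Q = ṁ_c·Cp_c·(T_c,out − T_c,in)
ṁ_c = 3831 / [2.22 × (96.5 − 83.5)] = 132.74 kg/s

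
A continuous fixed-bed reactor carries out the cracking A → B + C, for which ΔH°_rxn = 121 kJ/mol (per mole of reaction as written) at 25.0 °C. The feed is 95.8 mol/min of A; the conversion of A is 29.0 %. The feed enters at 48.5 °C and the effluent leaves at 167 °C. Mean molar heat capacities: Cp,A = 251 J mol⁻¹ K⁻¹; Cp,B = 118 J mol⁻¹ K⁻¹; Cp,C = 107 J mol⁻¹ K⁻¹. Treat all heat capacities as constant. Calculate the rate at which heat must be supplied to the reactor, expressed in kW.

Q_in = 102 kW

Extent of reaction ξ = 0.290 × 95.8 = 27.782 mol/min
Reaction term: ξ·ΔH°_rxn = 27.782 × 121 = 3361.6 kJ/min
Sensible, feed 48.5→25 °C: -565.08 kJ/min
Outlet flows (mol/min): A 68.018, B 27.782, C 27.782
Sensible, products 25→167 °C: 3311.9 kJ/min
Q = ΔH = 6108.5 kJ/min = 101.81 kW
Heat supplied = 101.81 kW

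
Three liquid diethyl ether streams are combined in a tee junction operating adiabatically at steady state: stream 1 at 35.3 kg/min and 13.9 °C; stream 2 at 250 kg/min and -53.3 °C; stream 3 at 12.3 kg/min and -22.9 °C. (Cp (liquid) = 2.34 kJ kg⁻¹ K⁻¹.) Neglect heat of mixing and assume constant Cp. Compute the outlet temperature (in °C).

No heat crosses the boundary, so H_out = H_in.
T_out = Σ ṁᵢCp,ᵢTᵢ / Σ ṁᵢCp,ᵢ
      = -30691 / 696.38 = -44.073 °C

T_out = -44.1 °C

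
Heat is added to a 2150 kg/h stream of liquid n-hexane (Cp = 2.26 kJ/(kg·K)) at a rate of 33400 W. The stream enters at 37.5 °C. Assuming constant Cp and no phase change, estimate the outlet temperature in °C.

T_out = 62.2 °C

Q = 33400 W = 120240 kJ/h
ΔT = Q/(ṁ·Cp) = 120240/(2150×2.26) = 24.746 K
T_out = 37.5 + 24.746 = 62.246 °C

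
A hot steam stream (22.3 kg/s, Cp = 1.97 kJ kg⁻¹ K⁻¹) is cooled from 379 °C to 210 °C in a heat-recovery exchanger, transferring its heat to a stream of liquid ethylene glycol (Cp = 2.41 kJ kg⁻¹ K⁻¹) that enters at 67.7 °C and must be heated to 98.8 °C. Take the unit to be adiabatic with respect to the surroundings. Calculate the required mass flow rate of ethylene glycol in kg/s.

ṁ_c = 99.1 kg/s

Heat released by hot stream: Q = 22.3 × 1.97 × (379 − 210) = 7424.3 kJ/s
Energy balance on cold side (adiabatic exchanger): Q = ṁ_c·Cp_c·(T_c,out − T_c,in)
ṁ_c = 7424.3 / [2.41 × (98.8 − 67.7)] = 99.056 kg/s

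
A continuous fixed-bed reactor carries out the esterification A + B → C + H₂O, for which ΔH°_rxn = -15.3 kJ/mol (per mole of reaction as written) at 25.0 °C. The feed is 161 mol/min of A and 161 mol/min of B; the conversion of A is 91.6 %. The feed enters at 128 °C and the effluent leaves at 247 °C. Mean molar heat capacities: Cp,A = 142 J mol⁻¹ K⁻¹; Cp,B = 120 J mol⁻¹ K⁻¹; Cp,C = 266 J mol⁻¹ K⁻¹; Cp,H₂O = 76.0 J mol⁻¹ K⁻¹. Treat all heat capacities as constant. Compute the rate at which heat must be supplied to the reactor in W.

Q_in = 89700 W

Extent of reaction ξ = 0.916 × 161 = 147.48 mol/min
Reaction term: ξ·ΔH°_rxn = 147.48 × -15.3 = -2256.4 kJ/min
Sensible, feed 128→25 °C: -4344.7 kJ/min
Outlet flows (mol/min): A 13.524, B 13.524, C 147.48, H₂O 147.48
Sensible, products 25→247 °C: 11984 kJ/min
Q = ΔH = 5382.4 kJ/min = 89.707 kW
Heat supplied = 89707 W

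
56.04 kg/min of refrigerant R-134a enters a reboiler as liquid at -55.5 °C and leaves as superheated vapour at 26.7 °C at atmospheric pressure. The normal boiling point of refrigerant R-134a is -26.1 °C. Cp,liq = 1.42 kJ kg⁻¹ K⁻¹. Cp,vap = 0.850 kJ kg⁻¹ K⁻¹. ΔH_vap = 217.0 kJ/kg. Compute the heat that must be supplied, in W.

liquid -55.5→-26.1 °C: 41.748 kJ/kg
vaporisation at -26.1 °C: 217 kJ/kg
vapour -26.1→26.7 °C: 44.88 kJ/kg
Δh = 41.748 + 217 + 44.88 = 303.63 kJ/kg
Q = ṁ·Δh = 56.04 kg/min × 303.63 kJ/kg = 17015 kJ/min
|Q| = 283.59 kW = 283590 W

Q = 284000 W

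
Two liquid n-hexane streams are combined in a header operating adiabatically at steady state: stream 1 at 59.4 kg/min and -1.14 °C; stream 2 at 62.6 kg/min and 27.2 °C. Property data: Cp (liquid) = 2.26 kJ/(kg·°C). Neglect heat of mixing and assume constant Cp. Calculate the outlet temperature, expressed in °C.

T_out = 13.4 °C

No heat crosses the boundary, so H_out = H_in.
T_out = Σ ṁᵢCp,ᵢTᵢ / Σ ṁᵢCp,ᵢ
      = 3695.1 / 275.72 = 13.402 °C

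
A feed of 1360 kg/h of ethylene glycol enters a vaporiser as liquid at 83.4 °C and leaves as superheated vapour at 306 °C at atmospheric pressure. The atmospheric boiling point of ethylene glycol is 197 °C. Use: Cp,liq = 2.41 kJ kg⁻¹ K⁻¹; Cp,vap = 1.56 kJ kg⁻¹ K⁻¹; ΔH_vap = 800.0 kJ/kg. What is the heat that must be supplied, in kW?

Q = 470 kW

liquid 83.4→197 °C: 273.78 kJ/kg
vaporisation at 197 °C: 800 kJ/kg
vapour 197→306 °C: 170.04 kJ/kg
Δh = 273.78 + 800 + 170.04 = 1243.8 kJ/kg
Q = ṁ·Δh = 1360 kg/h × 1243.8 kJ/kg = 1.6916e+06 kJ/h
|Q| = 469.89 kW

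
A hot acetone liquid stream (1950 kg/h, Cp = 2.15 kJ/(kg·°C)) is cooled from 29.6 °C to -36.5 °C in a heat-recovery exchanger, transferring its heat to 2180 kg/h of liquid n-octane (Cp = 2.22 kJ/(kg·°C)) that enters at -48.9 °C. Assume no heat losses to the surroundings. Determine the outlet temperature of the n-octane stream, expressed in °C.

T_c,out = 8.36 °C

Heat released by hot stream: Q = 1950 × 2.15 × (29.6 − -36.5) = 277120 kJ/h
Energy balance on cold side (adiabatic exchanger): Q = ṁ_c·Cp_c·(T_c,out − T_c,in)
T_c,out = -48.9 + 277120/(2180 × 2.22) = 8.3618 °C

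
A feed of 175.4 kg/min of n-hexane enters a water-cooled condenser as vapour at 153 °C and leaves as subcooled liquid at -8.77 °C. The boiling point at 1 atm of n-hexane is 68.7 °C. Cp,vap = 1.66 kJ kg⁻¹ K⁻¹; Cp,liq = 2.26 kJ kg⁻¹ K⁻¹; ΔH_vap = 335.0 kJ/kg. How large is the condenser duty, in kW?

vapour 153→68.7 °C: -139.94 kJ/kg
condensation at 68.7 °C: -335 kJ/kg
liquid 68.7→-8.77 °C: -175.08 kJ/kg
Δh = -139.94 + -335 + -175.08 = -650.02 kJ/kg
Q = ṁ·Δh = 175.4 kg/min × -650.02 kJ/kg = -114010 kJ/min
|Q| = 1900.2 kW

Q_c = 1900 kW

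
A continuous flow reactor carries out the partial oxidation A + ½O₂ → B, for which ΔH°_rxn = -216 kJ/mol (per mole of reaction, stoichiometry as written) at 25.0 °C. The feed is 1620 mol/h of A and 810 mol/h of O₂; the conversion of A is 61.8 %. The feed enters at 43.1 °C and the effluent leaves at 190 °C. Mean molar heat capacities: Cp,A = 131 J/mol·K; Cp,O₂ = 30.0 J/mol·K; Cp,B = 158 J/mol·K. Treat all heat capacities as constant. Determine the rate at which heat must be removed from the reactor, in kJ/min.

Extent of reaction ξ = 0.618 × 1620 = 1001.2 mol/h
Reaction term: ξ·ΔH°_rxn = 1001.2 × -216 = -216250 kJ/h
Sensible, feed 43.1→25 °C: -4281 kJ/h
Outlet flows (mol/h): A 618.84, O₂ 309.42, B 1001.2
Sensible, products 25→190 °C: 41008 kJ/h
Q = ΔH = -179520 kJ/h = -49.868 kW
Heat removed = 2992.1 kJ/min

Q_out = 2990 kJ/min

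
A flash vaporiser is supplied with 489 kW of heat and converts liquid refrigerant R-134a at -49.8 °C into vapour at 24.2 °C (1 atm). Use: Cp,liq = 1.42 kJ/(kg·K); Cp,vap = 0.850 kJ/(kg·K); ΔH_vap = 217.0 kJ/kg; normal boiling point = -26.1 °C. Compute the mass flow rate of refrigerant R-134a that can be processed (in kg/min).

ṁ = 100 kg/min

Δh = 1.42×(-26.1−-49.8) + 217.0 + 0.850×(24.2−-26.1) = 293.41 kJ/kg
Q = 489 kW = 489 kJ/s = 29340 kJ/min
ṁ = Q/Δh = 29340 / 293.41 = 99.997 kg/min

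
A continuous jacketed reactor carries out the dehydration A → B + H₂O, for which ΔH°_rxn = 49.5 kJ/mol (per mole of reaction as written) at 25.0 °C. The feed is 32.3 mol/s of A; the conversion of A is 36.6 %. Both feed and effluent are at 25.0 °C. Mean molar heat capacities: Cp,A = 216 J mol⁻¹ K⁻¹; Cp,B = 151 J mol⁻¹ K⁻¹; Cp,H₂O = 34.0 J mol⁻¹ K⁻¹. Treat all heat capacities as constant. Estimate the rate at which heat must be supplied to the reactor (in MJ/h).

Q_in = 2110 MJ/h

Extent of reaction ξ = 0.366 × 32.3 = 11.822 mol/s
Reaction term: ξ·ΔH°_rxn = 11.822 × 49.5 = 585.18 kJ/s
Q = ΔH = 585.18 kJ/s = 585.18 kW
Heat supplied = 2106.6 MJ/h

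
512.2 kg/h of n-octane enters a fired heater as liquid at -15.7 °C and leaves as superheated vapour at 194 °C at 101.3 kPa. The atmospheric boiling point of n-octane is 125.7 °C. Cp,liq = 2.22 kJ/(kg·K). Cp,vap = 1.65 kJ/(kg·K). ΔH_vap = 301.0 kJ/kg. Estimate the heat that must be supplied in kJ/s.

liquid -15.7→125.7 °C: 313.91 kJ/kg
vaporisation at 125.7 °C: 301 kJ/kg
vapour 125.7→194 °C: 112.69 kJ/kg
Δh = 313.91 + 301 + 112.69 = 727.6 kJ/kg
Q = ṁ·Δh = 512.2 kg/h × 727.6 kJ/kg = 372680 kJ/h
|Q| = 103.52 kW

Q = 104 kJ/s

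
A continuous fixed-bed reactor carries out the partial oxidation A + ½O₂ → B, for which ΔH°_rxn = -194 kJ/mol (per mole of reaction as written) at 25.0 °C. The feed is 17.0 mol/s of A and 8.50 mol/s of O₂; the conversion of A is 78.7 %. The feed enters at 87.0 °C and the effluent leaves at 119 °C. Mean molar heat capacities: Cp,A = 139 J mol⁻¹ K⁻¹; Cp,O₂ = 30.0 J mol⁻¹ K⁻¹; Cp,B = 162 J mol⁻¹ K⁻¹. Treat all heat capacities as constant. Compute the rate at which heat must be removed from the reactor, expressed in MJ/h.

Extent of reaction ξ = 0.787 × 17.0 = 13.379 mol/s
Reaction term: ξ·ΔH°_rxn = 13.379 × -194 = -2595.5 kJ/s
Sensible, feed 87.0→25 °C: -162.32 kJ/s
Outlet flows (mol/s): A 3.621, O₂ 1.8105, B 13.379
Sensible, products 25→119 °C: 256.15 kJ/s
Q = ΔH = -2501.7 kJ/s = -2501.7 kW
Heat removed = 9006.1 MJ/h

Q_out = 9010 MJ/h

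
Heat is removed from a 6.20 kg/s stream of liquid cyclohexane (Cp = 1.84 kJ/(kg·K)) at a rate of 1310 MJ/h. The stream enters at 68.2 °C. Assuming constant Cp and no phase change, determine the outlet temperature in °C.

T_out = 36.3 °C

Q = 1310 MJ/h = 363.89 kJ/s
ΔT = Q/(ṁ·Cp) = 363.89/(6.20×1.84) = 31.898 K
T_out = 68.2 − 31.898 = 36.302 °C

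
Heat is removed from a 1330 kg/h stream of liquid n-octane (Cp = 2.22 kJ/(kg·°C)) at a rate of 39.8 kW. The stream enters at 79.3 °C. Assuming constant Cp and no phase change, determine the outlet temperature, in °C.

Q = 39.8 kW = 143280 kJ/h
ΔT = Q/(ṁ·Cp) = 143280/(1330×2.22) = 48.527 K
T_out = 79.3 − 48.527 = 30.773 °C

T_out = 30.8 °C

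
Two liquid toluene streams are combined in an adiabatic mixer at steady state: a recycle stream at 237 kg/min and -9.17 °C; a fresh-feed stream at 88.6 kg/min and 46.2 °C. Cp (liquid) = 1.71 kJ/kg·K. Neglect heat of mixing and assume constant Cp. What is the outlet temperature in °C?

No heat crosses the boundary, so H_out = H_in.
Σ ṁᵢCp,ᵢTᵢ = 237×1.71×-9.17 + 88.6×1.71×46.2 = 3283.3
Σ ṁᵢCp,ᵢ = 237×1.71 + 88.6×1.71 = 556.78
T_out = 3283.3 / 556.78 = 5.8969 °C

T_out = 5.90 °C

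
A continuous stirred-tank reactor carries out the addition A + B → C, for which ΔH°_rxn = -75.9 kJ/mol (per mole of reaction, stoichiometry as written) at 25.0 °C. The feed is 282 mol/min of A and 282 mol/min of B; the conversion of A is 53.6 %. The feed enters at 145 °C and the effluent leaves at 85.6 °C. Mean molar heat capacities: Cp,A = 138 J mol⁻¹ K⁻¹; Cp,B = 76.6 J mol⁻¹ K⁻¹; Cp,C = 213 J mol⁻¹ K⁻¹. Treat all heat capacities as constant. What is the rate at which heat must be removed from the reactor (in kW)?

Q_out = 251 kW

Extent of reaction ξ = 0.536 × 282 = 151.15 mol/min
Reaction term: ξ·ΔH°_rxn = 151.15 × -75.9 = -11472 kJ/min
Sensible, feed 145→25 °C: -7262.1 kJ/min
Outlet flows (mol/min): A 130.85, B 130.85, C 151.15
Sensible, products 25→85.6 °C: 3652.7 kJ/min
Q = ΔH = -15082 kJ/min = -251.36 kW
Heat removed = 251.36 kW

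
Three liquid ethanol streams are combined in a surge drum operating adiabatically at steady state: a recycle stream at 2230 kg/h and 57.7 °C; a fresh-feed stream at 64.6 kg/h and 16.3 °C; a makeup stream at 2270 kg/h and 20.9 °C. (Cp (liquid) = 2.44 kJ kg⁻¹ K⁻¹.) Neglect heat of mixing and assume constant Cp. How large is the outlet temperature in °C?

T_out = 38.8 °C

No heat crosses the boundary, so H_out = H_in.
T_out = Σ ṁᵢCp,ᵢTᵢ / Σ ṁᵢCp,ᵢ
      = 432290 / 11138 = 38.813 °C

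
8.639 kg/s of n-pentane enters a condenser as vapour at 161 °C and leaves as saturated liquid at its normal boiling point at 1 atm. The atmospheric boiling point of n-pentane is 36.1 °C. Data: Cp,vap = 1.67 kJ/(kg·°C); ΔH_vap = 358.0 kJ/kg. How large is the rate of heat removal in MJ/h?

vapour 161→36.1 °C: -208.58 kJ/kg
condensation at 36.1 °C: -358 kJ/kg
Δh = -208.58 + -358 = -566.58 kJ/kg
Q = ṁ·Δh = 8.639 kg/s × -566.58 kJ/kg = -4894.7 kJ/s
|Q| = 4894.7 kW = 17621 MJ/h

Q_c = 17600 MJ/h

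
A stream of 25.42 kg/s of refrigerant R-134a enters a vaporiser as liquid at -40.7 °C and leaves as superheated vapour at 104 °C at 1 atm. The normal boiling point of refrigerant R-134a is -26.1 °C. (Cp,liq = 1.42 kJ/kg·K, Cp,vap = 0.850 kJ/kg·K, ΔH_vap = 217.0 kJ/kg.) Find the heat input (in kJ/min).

Q = 531000 kJ/min

liquid -40.7→-26.1 °C: 20.732 kJ/kg
vaporisation at -26.1 °C: 217 kJ/kg
vapour -26.1→104 °C: 110.58 kJ/kg
Δh = 20.732 + 217 + 110.58 = 348.32 kJ/kg
Q = ṁ·Δh = 25.42 kg/s × 348.32 kJ/kg = 8854.2 kJ/s
|Q| = 8854.2 kW = 531250 kJ/min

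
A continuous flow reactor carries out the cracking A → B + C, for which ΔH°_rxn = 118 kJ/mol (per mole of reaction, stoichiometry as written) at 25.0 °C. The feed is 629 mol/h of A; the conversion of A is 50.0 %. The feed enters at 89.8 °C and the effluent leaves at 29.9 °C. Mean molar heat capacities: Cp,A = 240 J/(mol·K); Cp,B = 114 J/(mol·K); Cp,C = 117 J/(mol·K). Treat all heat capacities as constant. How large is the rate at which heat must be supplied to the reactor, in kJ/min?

Q_in = 468 kJ/min

Extent of reaction ξ = 0.500 × 629 = 314.5 mol/h
Reaction term: ξ·ΔH°_rxn = 314.5 × 118 = 37111 kJ/h
Sensible, feed 89.8→25 °C: -9782.2 kJ/h
Outlet flows (mol/h): A 314.5, B 314.5, C 314.5
Sensible, products 25→29.9 °C: 725.83 kJ/h
Q = ΔH = 28055 kJ/h = 7.793 kW
Heat supplied = 467.58 kJ/min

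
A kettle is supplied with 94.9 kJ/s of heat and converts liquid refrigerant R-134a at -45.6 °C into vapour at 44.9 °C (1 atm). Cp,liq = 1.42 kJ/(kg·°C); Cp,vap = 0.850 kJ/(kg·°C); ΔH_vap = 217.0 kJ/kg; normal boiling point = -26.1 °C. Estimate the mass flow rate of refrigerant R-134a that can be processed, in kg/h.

Δh = 1.42×(-26.1−-45.6) + 217.0 + 0.850×(44.9−-26.1) = 305.04 kJ/kg
Q = 94.9 kJ/s = 94.9 kJ/s = 341640 kJ/h
ṁ = Q/Δh = 341640 / 305.04 = 1120 kg/h

ṁ = 1120 kg/h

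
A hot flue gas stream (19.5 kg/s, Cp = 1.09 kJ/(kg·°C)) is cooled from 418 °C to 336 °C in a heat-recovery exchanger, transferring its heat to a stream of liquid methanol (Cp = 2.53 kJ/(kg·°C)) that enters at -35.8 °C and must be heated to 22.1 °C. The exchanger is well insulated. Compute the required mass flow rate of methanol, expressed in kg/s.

ṁ_c = 11.9 kg/s

Heat released by hot stream: Q = 19.5 × 1.09 × (418 − 336) = 1742.9 kJ/s
Energy balance on cold side (adiabatic exchanger): Q = ṁ_c·Cp_c·(T_c,out − T_c,in)
ṁ_c = 1742.9 / [2.53 × (22.1 − -35.8)] = 11.898 kg/s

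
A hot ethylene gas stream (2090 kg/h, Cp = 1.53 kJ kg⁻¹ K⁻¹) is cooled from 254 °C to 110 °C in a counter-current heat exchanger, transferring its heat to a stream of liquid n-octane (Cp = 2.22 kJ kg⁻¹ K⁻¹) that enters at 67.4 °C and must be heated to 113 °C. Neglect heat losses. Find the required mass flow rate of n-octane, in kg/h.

Heat released by hot stream: Q = 2090 × 1.53 × (254 − 110) = 460470 kJ/h
Energy balance on cold side (adiabatic exchanger): Q = ṁ_c·Cp_c·(T_c,out − T_c,in)
ṁ_c = 460470 / [2.22 × (113 − 67.4)] = 4548.6 kg/h

ṁ_c = 4550 kg/h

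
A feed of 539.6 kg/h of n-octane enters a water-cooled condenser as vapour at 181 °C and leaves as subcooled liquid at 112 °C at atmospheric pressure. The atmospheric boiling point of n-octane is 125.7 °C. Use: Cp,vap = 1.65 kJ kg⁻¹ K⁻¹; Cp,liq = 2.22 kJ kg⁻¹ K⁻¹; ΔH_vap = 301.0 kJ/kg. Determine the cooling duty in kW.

vapour 181→125.7 °C: -91.245 kJ/kg
condensation at 125.7 °C: -301 kJ/kg
liquid 125.7→112 °C: -30.414 kJ/kg
Δh = -91.245 + -301 + -30.414 = -422.66 kJ/kg
Q = ṁ·Δh = 539.6 kg/h × -422.66 kJ/kg = -228070 kJ/h
|Q| = 63.352 kW

Q_c = 63.4 kW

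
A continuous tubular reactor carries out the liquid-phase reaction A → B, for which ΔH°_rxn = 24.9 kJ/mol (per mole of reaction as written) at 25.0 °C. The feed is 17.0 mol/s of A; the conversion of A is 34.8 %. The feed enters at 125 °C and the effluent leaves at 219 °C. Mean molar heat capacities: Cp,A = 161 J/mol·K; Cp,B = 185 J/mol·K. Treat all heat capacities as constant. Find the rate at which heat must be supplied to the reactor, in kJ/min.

Q_in = 25900 kJ/min

Extent of reaction ξ = 0.348 × 17.0 = 5.916 mol/s
Reaction term: ξ·ΔH°_rxn = 5.916 × 24.9 = 147.31 kJ/s
Sensible, feed 125→25 °C: -273.7 kJ/s
Outlet flows (mol/s): A 11.084, B 5.916
Sensible, products 25→219 °C: 558.52 kJ/s
Q = ΔH = 432.13 kJ/s = 432.13 kW
Heat supplied = 25928 kJ/min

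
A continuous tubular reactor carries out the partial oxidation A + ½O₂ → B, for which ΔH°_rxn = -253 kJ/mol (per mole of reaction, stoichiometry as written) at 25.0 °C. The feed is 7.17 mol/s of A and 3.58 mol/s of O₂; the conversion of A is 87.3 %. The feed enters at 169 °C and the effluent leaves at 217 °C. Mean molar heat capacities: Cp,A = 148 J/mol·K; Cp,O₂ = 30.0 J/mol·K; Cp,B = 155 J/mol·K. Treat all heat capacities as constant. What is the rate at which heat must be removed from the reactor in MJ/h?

Extent of reaction ξ = 0.873 × 7.17 = 6.2594 mol/s
Reaction term: ξ·ΔH°_rxn = 6.2594 × -253 = -1583.6 kJ/s
Sensible, feed 169→25 °C: -168.27 kJ/s
Outlet flows (mol/s): A 0.91059, O₂ 0.4503, B 6.2594
Sensible, products 25→217 °C: 214.75 kJ/s
Q = ΔH = -1537.2 kJ/s = -1537.2 kW
Heat removed = 5533.8 MJ/h

Q_out = 5530 MJ/h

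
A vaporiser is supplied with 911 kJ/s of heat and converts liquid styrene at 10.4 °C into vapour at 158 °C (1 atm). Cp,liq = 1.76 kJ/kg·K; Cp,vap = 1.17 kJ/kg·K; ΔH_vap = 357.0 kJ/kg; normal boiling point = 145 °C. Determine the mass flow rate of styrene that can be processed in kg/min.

Δh = 1.76×(145−10.4) + 357.0 + 1.17×(158−145) = 609.11 kJ/kg
Q = 911 kJ/s = 911 kJ/s = 54660 kJ/min
ṁ = Q/Δh = 54660 / 609.11 = 89.738 kg/min

ṁ = 89.7 kg/min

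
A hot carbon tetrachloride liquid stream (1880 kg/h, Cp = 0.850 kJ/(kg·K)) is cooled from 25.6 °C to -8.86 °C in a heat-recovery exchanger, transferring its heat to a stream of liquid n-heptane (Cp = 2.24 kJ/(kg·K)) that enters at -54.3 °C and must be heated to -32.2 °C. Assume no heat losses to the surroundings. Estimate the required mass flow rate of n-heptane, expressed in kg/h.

ṁ_c = 1110 kg/h

Heat released by hot stream: Q = 1880 × 0.850 × (25.6 − -8.86) = 55067 kJ/h
Energy balance on cold side (adiabatic exchanger): Q = ṁ_c·Cp_c·(T_c,out − T_c,in)
ṁ_c = 55067 / [2.24 × (-32.2 − -54.3)] = 1112.4 kg/h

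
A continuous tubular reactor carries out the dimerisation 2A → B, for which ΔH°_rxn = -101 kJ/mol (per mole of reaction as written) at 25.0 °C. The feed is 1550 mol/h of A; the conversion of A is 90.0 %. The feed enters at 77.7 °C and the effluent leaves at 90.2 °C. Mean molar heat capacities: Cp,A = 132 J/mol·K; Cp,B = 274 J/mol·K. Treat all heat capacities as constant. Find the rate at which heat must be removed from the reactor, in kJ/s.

Q_out = 18.7 kJ/s

Extent of reaction ξ = 0.900 × 1550 / 2 = 697.5 mol/h
Reaction term: ξ·ΔH°_rxn = 697.5 × -101 = -70448 kJ/h
Sensible, feed 77.7→25 °C: -10782 kJ/h
Outlet flows (mol/h): A 155, B 697.5
Sensible, products 25→90.2 °C: 13795 kJ/h
Q = ΔH = -67435 kJ/h = -18.732 kW
Heat removed = 18.732 kJ/s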